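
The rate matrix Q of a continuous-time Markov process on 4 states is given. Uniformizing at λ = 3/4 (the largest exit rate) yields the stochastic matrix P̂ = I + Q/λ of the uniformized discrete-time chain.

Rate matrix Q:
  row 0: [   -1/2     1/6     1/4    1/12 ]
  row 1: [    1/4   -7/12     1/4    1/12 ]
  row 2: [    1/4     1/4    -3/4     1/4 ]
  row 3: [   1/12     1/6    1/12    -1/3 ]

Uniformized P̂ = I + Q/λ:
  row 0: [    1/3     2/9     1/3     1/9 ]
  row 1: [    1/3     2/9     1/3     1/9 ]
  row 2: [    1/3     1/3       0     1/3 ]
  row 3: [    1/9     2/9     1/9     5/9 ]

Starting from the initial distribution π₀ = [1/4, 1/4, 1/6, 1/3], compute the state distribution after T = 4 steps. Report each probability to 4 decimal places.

π = [0.2703, 0.2448, 0.2027, 0.2822]

t=0: π = [0.2500, 0.2500, 0.1667, 0.3333]
t=1: π = [0.2593, 0.2407, 0.2037, 0.2963]
t=2: π = [0.2675, 0.2449, 0.1996, 0.2881]
t=3: π = [0.2693, 0.2444, 0.2028, 0.2835]
t=4: π = [0.2703, 0.2448, 0.2027, 0.2822]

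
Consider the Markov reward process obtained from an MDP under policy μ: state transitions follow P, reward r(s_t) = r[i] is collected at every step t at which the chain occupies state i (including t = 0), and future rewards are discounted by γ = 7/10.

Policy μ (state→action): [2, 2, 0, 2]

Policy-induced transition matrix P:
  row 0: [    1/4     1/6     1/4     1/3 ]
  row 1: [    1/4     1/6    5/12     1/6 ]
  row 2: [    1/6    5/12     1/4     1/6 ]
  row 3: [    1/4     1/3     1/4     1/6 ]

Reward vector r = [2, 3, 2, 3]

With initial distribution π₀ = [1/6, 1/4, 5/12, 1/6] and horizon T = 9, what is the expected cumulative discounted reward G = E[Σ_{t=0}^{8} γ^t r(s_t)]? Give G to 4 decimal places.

G = 7.8753

t=0: π = [0.1667, 0.2500, 0.4167, 0.1667], E[r] = 2.4167, γ^t·E[r] = 2.416667, running G = 2.416667
t=1: π = [0.2153, 0.2986, 0.2917, 0.1944], E[r] = 2.4931, γ^t·E[r] = 1.745139, running G = 4.161806
t=2: π = [0.2257, 0.2720, 0.2998, 0.2025], E[r] = 2.4745, γ^t·E[r] = 1.212523, running G = 5.374329
t=3: π = [0.2250, 0.2754, 0.2953, 0.2043], E[r] = 2.4796, γ^t·E[r] = 0.850520, running G = 6.224848
t=4: π = [0.2254, 0.2745, 0.2959, 0.2042], E[r] = 2.4787, γ^t·E[r] = 0.595140, running G = 6.819988
t=5: π = [0.2253, 0.2747, 0.2958, 0.2042], E[r] = 2.4789, γ^t·E[r] = 0.416629, running G = 7.236617
t=6: π = [0.2254, 0.2746, 0.2958, 0.2042], E[r] = 2.4789, γ^t·E[r] = 0.291636, running G = 7.528253
t=7: π = [0.2254, 0.2746, 0.2958, 0.2042], E[r] = 2.4789, γ^t·E[r] = 0.204146, running G = 7.732399
t=8: π = [0.2254, 0.2746, 0.2958, 0.2042], E[r] = 2.4789, γ^t·E[r] = 0.142902, running G = 7.875301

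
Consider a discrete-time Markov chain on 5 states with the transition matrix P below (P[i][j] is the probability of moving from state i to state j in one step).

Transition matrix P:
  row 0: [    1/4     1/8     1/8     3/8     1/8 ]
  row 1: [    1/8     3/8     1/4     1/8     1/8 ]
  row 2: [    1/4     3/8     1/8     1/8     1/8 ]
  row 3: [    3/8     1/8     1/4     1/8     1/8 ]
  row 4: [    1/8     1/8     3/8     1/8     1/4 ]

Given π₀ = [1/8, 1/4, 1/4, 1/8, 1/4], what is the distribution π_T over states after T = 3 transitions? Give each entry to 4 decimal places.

t=0: π = [0.1250, 0.2500, 0.2500, 0.1250, 0.2500]
t=1: π = [0.2031, 0.2500, 0.2344, 0.1563, 0.1563]
t=2: π = [0.2188, 0.2461, 0.2148, 0.1758, 0.1445]
t=3: π = [0.2231, 0.2402, 0.2139, 0.1797, 0.1431]

π = [0.2231, 0.2402, 0.2139, 0.1797, 0.1431]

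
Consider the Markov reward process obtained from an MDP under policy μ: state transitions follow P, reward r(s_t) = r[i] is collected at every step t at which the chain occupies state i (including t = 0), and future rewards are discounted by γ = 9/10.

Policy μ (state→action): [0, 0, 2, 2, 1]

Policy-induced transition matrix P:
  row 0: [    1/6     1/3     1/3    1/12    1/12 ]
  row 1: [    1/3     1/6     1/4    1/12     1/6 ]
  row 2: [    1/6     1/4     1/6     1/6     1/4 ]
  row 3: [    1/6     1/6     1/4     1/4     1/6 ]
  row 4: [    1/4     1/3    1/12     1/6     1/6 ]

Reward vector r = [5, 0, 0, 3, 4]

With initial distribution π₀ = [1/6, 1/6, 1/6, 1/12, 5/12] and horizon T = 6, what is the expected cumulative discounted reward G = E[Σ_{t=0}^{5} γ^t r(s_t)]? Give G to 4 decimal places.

G = 10.8847

t=0: π = [0.1667, 0.1667, 0.1667, 0.0833, 0.4167], E[r] = 2.7500, γ^t·E[r] = 2.750000, running G = 2.750000
t=1: π = [0.2292, 0.2778, 0.1806, 0.1458, 0.1667], E[r] = 2.2500, γ^t·E[r] = 2.025000, running G = 4.775000
t=2: π = [0.2269, 0.2477, 0.2263, 0.1366, 0.1626], E[r] = 2.1944, γ^t·E[r] = 1.777500, running G = 6.552500
t=3: π = [0.2215, 0.2504, 0.2229, 0.1385, 0.1666], E[r] = 2.1895, γ^t·E[r] = 1.596129, running G = 8.148629
t=4: π = [0.2223, 0.2499, 0.2221, 0.1389, 0.1668], E[r] = 2.1952, γ^t·E[r] = 1.440300, running G = 9.588929
t=5: π = [0.2222, 0.2500, 0.2222, 0.1389, 0.1667], E[r] = 2.1944, γ^t·E[r] = 1.295757, running G = 10.884685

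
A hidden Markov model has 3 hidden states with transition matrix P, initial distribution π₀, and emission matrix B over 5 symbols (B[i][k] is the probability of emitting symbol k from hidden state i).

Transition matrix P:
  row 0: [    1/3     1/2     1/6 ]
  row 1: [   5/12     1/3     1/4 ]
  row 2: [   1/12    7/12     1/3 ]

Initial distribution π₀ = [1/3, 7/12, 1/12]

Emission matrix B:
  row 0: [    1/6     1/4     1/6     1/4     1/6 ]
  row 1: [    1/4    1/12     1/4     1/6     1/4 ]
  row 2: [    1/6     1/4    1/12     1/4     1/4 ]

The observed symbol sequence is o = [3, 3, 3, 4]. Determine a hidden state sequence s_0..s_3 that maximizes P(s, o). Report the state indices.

path = [1, 0, 0, 1]

t=0: δ = [8.333e-02, 9.722e-02, 2.083e-02]  (obs o_0=3)
t=1: δ = [1.013e-02, 6.944e-03, 6.076e-03]  ψ = [1, 0, 1]  (obs o_1=3)
t=2: δ = [8.439e-04, 8.439e-04, 5.064e-04]  ψ = [0, 0, 2]  (obs o_2=3)
t=3: δ = [5.861e-05, 1.055e-04, 5.275e-05]  ψ = [1, 0, 1]  (obs o_3=4)
backtrack: best end state = 1; path = [1, 0, 0, 1]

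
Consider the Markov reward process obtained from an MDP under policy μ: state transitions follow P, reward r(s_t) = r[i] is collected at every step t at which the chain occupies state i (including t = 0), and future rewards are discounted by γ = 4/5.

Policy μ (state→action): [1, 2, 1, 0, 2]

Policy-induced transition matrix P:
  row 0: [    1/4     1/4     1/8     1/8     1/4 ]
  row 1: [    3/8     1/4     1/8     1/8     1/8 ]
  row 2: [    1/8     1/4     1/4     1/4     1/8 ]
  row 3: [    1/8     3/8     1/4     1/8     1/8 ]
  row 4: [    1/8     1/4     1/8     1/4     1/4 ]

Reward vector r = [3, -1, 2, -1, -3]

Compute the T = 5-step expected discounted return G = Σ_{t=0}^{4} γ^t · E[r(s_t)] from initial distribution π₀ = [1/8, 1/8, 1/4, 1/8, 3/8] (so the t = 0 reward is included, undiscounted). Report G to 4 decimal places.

G = -0.5860

t=0: π = [0.1250, 0.1250, 0.2500, 0.1250, 0.3750], E[r] = -0.5000, γ^t·E[r] = -0.500000, running G = -0.500000
t=1: π = [0.1719, 0.2656, 0.1719, 0.2031, 0.1875], E[r] = -0.1719, γ^t·E[r] = -0.137500, running G = -0.637500
t=2: π = [0.2129, 0.2754, 0.1719, 0.1699, 0.1699], E[r] = 0.0273, γ^t·E[r] = 0.017500, running G = -0.620000
t=3: π = [0.2205, 0.2712, 0.1677, 0.1677, 0.1729], E[r] = 0.0393, γ^t·E[r] = 0.020125, running G = -0.599875
t=4: π = [0.2204, 0.2710, 0.1669, 0.1676, 0.1742], E[r] = 0.0339, γ^t·E[r] = 0.013900, running G = -0.585975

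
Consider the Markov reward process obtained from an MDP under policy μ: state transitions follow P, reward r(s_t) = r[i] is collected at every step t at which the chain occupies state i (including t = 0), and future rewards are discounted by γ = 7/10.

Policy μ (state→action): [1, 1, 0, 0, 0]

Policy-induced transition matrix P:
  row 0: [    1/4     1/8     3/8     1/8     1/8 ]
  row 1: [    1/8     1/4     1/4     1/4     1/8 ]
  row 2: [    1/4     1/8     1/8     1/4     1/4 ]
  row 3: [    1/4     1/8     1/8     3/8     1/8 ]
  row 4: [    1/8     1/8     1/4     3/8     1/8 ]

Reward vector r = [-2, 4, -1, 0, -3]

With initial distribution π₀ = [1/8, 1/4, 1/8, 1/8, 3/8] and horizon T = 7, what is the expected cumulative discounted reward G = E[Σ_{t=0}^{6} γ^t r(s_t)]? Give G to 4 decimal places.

G = -1.4701

t=0: π = [0.1250, 0.2500, 0.1250, 0.1250, 0.3750], E[r] = -0.5000, γ^t·E[r] = -0.500000, running G = -0.500000
t=1: π = [0.1719, 0.1563, 0.2344, 0.2969, 0.1406], E[r] = -0.3750, γ^t·E[r] = -0.262500, running G = -0.762500
t=2: π = [0.2129, 0.1445, 0.2051, 0.2832, 0.1543], E[r] = -0.5156, γ^t·E[r] = -0.252656, running G = -1.015156
t=3: π = [0.2126, 0.1431, 0.2156, 0.2781, 0.1506], E[r] = -0.5205, γ^t·E[r] = -0.178534, running G = -1.193690
t=4: π = [0.2133, 0.1429, 0.2149, 0.2770, 0.1519], E[r] = -0.5258, γ^t·E[r] = -0.126234, running G = -1.319925
t=5: π = [0.2131, 0.1429, 0.2152, 0.2770, 0.1519], E[r] = -0.5256, γ^t·E[r] = -0.088338, running G = -1.408263
t=6: π = [0.2132, 0.1429, 0.2151, 0.2770, 0.1519], E[r] = -0.5257, γ^t·E[r] = -0.061849, running G = -1.470112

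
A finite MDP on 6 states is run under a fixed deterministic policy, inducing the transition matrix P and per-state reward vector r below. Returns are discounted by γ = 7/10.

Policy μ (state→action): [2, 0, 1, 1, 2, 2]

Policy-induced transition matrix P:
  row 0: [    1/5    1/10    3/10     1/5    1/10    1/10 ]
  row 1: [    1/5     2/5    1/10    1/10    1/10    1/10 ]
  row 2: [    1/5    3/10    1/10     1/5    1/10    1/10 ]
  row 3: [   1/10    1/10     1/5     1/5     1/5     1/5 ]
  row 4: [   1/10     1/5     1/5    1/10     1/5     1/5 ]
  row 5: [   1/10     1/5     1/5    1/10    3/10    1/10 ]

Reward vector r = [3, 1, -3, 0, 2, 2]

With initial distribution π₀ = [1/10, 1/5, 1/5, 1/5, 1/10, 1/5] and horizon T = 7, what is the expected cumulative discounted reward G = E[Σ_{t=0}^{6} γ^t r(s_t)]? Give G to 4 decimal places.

t=0: π = [0.1000, 0.2000, 0.2000, 0.2000, 0.1000, 0.2000], E[r] = 0.5000, γ^t·E[r] = 0.500000, running G = 0.500000
t=1: π = [0.1500, 0.2300, 0.1700, 0.1500, 0.1700, 0.1300], E[r] = 0.7700, γ^t·E[r] = 0.539000, running G = 1.039000
t=2: π = [0.1550, 0.2330, 0.1750, 0.1470, 0.1580, 0.1320], E[r] = 0.7530, γ^t·E[r] = 0.368970, running G = 1.407970
t=3: π = [0.1563, 0.2339, 0.1747, 0.1477, 0.1569, 0.1305], E[r] = 0.7535, γ^t·E[r] = 0.258451, running G = 1.666421
t=4: π = [0.1565, 0.2339, 0.1748, 0.1479, 0.1566, 0.1305], E[r] = 0.7531, γ^t·E[r] = 0.180807, running G = 1.847228
t=5: π = [0.1565, 0.2338, 0.1748, 0.1479, 0.1565, 0.1304], E[r] = 0.7529, γ^t·E[r] = 0.126546, running G = 1.973774
t=6: π = [0.1565, 0.2338, 0.1748, 0.1479, 0.1565, 0.1304], E[r] = 0.7529, γ^t·E[r] = 0.088580, running G = 2.062354

G = 2.0624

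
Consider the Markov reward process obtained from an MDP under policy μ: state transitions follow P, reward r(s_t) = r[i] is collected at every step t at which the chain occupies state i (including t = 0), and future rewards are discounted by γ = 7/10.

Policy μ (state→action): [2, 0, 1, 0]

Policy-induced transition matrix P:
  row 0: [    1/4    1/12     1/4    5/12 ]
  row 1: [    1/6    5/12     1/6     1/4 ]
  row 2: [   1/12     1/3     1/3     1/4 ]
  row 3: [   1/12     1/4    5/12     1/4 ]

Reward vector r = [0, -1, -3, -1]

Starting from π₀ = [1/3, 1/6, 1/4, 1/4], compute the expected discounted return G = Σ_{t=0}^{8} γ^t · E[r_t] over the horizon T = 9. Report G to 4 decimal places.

G = -4.3781

t=0: π = [0.3333, 0.1667, 0.2500, 0.2500], E[r] = -1.1667, γ^t·E[r] = -1.166667, running G = -1.166667
t=1: π = [0.1528, 0.2431, 0.2986, 0.3056], E[r] = -1.4444, γ^t·E[r] = -1.011111, running G = -2.177778
t=2: π = [0.1291, 0.2899, 0.3056, 0.2755], E[r] = -1.4821, γ^t·E[r] = -0.726209, running G = -2.903987
t=3: π = [0.1290, 0.3023, 0.2972, 0.2715], E[r] = -1.4654, γ^t·E[r] = -0.502640, running G = -3.406627
t=4: π = [0.1300, 0.3036, 0.2948, 0.2715], E[r] = -1.4596, γ^t·E[r] = -0.350458, running G = -3.757086
t=5: π = [0.1303, 0.3035, 0.2945, 0.2717], E[r] = -1.4587, γ^t·E[r] = -0.245168, running G = -4.002253
t=6: π = [0.1303, 0.3034, 0.2945, 0.2717], E[r] = -1.4587, γ^t·E[r] = -0.171616, running G = -4.173870
t=7: π = [0.1303, 0.3034, 0.2945, 0.2717], E[r] = -1.4588, γ^t·E[r] = -0.120134, running G = -4.294004
t=8: π = [0.1303, 0.3034, 0.2946, 0.2717], E[r] = -1.4588, γ^t·E[r] = -0.084095, running G = -4.378099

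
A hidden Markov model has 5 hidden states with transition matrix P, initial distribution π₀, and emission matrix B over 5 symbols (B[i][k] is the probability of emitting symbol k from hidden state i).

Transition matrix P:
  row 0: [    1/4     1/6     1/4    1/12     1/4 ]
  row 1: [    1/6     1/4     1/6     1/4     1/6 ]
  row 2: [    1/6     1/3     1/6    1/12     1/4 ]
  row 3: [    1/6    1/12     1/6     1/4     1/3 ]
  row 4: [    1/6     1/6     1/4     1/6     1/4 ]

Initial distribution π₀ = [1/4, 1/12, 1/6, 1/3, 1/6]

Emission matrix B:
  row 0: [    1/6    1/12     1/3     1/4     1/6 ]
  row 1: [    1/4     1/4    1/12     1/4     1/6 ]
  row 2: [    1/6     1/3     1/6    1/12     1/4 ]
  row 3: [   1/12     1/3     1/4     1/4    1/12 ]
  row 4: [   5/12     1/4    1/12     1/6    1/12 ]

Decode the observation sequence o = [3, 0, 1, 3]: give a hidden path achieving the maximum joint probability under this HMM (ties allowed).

path = [3, 4, 2, 1]

t=0: δ = [6.250e-02, 2.083e-02, 1.389e-02, 8.333e-02, 2.778e-02]  (obs o_0=3)
t=1: δ = [2.604e-03, 2.604e-03, 2.604e-03, 1.736e-03, 1.157e-02]  ψ = [0, 0, 0, 3, 3]  (obs o_1=0)
t=2: δ = [1.608e-04, 4.823e-04, 9.645e-04, 6.430e-04, 7.234e-04]  ψ = [4, 4, 4, 4, 4]  (obs o_2=1)
t=3: δ = [4.019e-05, 8.038e-05, 1.507e-05, 4.019e-05, 4.019e-05]  ψ = [2, 2, 4, 3, 2]  (obs o_3=3)
backtrack: best end state = 1; path = [3, 4, 2, 1]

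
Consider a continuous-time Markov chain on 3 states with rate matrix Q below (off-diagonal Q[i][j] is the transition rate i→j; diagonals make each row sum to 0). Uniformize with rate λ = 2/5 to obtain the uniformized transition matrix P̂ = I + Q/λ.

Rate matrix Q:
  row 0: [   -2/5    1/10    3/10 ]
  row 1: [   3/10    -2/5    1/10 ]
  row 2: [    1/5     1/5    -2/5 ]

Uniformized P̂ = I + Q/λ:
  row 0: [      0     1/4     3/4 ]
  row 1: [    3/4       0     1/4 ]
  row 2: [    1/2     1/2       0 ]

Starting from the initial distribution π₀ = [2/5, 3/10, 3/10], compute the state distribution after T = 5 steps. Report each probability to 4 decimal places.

π = [0.3804, 0.2705, 0.3491]

t=0: π = [0.4000, 0.3000, 0.3000]
t=1: π = [0.3750, 0.2500, 0.3750]
t=2: π = [0.3750, 0.2813, 0.3438]
t=3: π = [0.3828, 0.2656, 0.3516]
t=4: π = [0.3750, 0.2715, 0.3535]
t=5: π = [0.3804, 0.2705, 0.3491]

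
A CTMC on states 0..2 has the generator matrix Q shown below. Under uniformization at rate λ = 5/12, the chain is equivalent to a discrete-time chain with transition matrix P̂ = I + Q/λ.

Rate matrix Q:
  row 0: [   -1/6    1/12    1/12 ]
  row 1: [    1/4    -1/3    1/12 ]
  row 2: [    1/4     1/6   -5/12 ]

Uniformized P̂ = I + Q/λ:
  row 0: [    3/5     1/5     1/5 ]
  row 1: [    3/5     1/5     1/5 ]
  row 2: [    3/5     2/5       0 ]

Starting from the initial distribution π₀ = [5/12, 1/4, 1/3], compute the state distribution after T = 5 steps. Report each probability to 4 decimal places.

π = [0.6000, 0.2334, 0.1666]

t=0: π = [0.4167, 0.2500, 0.3333]
t=1: π = [0.6000, 0.2667, 0.1333]
t=2: π = [0.6000, 0.2267, 0.1733]
t=3: π = [0.6000, 0.2347, 0.1653]
t=4: π = [0.6000, 0.2331, 0.1669]
t=5: π = [0.6000, 0.2334, 0.1666]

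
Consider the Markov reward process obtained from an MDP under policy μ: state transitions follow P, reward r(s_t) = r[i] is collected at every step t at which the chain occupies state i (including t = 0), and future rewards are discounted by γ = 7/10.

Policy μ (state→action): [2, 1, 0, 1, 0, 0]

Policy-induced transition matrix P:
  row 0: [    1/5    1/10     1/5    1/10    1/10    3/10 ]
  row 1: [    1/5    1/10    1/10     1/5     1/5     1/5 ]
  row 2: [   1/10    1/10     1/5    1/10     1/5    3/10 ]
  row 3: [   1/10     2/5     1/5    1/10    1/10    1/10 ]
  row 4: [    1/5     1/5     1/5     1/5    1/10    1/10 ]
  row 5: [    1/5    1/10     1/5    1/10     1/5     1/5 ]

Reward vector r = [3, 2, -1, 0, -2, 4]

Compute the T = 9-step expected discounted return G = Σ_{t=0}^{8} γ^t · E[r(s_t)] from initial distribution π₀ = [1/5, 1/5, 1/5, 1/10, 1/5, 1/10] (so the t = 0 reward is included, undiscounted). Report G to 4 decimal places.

t=0: π = [0.2000, 0.2000, 0.2000, 0.1000, 0.2000, 0.1000], E[r] = 0.8000, γ^t·E[r] = 0.800000, running G = 0.800000
t=1: π = [0.1700, 0.1500, 0.1800, 0.1400, 0.1500, 0.2100], E[r] = 1.1700, γ^t·E[r] = 0.819000, running G = 1.619000
t=2: π = [0.1680, 0.1570, 0.1850, 0.1300, 0.1540, 0.2060], E[r] = 1.1490, γ^t·E[r] = 0.563010, running G = 2.182010
t=3: π = [0.1685, 0.1544, 0.1843, 0.1311, 0.1548, 0.2069], E[r] = 1.1480, γ^t·E[r] = 0.393764, running G = 2.575774
t=4: π = [0.1685, 0.1548, 0.1846, 0.1309, 0.1546, 0.2067], E[r] = 1.1481, γ^t·E[r] = 0.275654, running G = 2.851428
t=5: π = [0.1685, 0.1547, 0.1845, 0.1309, 0.1546, 0.2068], E[r] = 1.1481, γ^t·E[r] = 0.192962, running G = 3.044390
t=6: π = [0.1685, 0.1547, 0.1845, 0.1309, 0.1546, 0.2067], E[r] = 1.1481, γ^t·E[r] = 0.135072, running G = 3.179462
t=7: π = [0.1685, 0.1547, 0.1845, 0.1309, 0.1546, 0.2067], E[r] = 1.1481, γ^t·E[r] = 0.094550, running G = 3.274012
t=8: π = [0.1685, 0.1547, 0.1845, 0.1309, 0.1546, 0.2067], E[r] = 1.1481, γ^t·E[r] = 0.066185, running G = 3.340197

G = 3.3402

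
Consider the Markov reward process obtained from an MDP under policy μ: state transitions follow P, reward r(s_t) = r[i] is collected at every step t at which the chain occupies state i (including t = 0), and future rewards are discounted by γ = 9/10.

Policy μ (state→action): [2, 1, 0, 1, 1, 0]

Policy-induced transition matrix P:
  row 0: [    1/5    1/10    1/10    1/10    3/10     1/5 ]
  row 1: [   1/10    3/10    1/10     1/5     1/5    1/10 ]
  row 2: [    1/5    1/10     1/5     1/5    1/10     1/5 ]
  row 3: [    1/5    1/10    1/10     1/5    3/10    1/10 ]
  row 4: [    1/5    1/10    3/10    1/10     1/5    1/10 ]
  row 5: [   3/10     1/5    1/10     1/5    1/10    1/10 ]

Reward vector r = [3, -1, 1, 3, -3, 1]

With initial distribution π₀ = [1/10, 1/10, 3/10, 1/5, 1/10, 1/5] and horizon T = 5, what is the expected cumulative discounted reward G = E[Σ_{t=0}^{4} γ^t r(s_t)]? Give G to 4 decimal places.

G = 3.0243

t=0: π = [0.1000, 0.1000, 0.3000, 0.2000, 0.1000, 0.2000], E[r] = 1.0000, γ^t·E[r] = 1.000000, running G = 1.000000
t=1: π = [0.2100, 0.1400, 0.1500, 0.1800, 0.1800, 0.1400], E[r] = 0.7800, γ^t·E[r] = 0.702000, running G = 1.702000
t=2: π = [0.2000, 0.1420, 0.1510, 0.1610, 0.2100, 0.1360], E[r] = 0.5980, γ^t·E[r] = 0.484380, running G = 2.186380
t=3: π = [0.1994, 0.1420, 0.1571, 0.1590, 0.2074, 0.1351], E[r] = 0.6032, γ^t·E[r] = 0.439733, running G = 2.626113
t=4: π = [0.1993, 0.1419, 0.1572, 0.1593, 0.2066, 0.1357], E[r] = 0.6070, γ^t·E[r] = 0.398226, running G = 3.024339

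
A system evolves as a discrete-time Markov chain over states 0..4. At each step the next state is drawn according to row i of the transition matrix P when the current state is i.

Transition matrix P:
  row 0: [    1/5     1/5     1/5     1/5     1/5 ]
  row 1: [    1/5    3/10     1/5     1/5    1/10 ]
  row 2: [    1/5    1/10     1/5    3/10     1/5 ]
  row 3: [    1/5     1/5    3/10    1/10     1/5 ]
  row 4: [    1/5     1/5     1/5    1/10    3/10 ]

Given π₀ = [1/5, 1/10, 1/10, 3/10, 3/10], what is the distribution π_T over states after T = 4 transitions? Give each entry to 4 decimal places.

t=0: π = [0.2000, 0.1000, 0.1000, 0.3000, 0.3000]
t=1: π = [0.2000, 0.2000, 0.2300, 0.1500, 0.2200]
t=2: π = [0.2000, 0.1970, 0.2150, 0.1860, 0.2020]
t=3: π = [0.2000, 0.1982, 0.2186, 0.1827, 0.2005]
t=4: π = [0.2000, 0.1980, 0.2183, 0.1835, 0.2002]

π = [0.2000, 0.1980, 0.2183, 0.1835, 0.2002]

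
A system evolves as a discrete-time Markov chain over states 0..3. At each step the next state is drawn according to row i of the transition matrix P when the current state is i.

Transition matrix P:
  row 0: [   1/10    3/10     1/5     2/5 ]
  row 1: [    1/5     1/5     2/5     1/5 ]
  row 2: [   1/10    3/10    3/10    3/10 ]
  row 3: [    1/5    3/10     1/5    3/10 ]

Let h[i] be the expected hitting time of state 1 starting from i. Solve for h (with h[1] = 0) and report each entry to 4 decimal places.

First-step conditioning: h[1] = 0; for i ≠ 1, h[i] = 1 + Σ_k P[i][k]·h[k].
  h[0] = 1 + 1/10·h[0] + 1/5·h[2] + 2/5·h[3]
  h[2] = 1 + 1/10·h[0] + 3/10·h[2] + 3/10·h[3]
  h[3] = 1 + 1/5·h[0] + 1/5·h[2] + 3/10·h[3]
Solving the 3×3 linear system over states ≠ 1 gives exactly h = [10/3, 0, 10/3, 10/3] (h[1] = 0 is the target).

h = [3.3333, 0.0000, 3.3333, 3.3333]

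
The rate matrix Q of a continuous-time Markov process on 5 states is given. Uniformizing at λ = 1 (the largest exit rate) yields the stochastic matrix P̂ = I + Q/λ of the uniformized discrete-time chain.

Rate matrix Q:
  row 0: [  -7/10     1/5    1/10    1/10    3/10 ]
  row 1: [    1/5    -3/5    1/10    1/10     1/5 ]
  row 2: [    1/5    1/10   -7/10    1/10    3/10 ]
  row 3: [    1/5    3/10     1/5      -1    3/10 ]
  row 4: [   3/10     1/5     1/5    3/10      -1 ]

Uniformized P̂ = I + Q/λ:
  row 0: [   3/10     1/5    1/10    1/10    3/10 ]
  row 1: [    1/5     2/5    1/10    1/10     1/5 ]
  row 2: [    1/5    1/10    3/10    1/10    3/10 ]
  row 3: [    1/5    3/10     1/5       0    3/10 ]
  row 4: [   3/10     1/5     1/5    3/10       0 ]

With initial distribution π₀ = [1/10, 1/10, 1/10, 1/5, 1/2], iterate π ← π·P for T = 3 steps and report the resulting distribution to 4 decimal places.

π = [0.2475, 0.2430, 0.1685, 0.1360, 0.2050]

t=0: π = [0.1000, 0.1000, 0.1000, 0.2000, 0.5000]
t=1: π = [0.2600, 0.2300, 0.1900, 0.1800, 0.1400]
t=2: π = [0.2400, 0.2450, 0.1700, 0.1100, 0.2350]
t=3: π = [0.2475, 0.2430, 0.1685, 0.1360, 0.2050]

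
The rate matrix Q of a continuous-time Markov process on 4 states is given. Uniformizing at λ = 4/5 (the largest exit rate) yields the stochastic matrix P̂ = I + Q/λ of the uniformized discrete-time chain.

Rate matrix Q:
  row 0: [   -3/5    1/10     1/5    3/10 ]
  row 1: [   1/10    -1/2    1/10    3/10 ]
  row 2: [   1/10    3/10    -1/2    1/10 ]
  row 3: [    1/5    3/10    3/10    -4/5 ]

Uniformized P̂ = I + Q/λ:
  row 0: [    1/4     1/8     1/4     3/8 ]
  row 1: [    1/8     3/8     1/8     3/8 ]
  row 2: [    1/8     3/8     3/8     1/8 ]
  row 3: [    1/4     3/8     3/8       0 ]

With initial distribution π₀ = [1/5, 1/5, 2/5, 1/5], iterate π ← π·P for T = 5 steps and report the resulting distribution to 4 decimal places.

t=0: π = [0.2000, 0.2000, 0.4000, 0.2000]
t=1: π = [0.1750, 0.3250, 0.3000, 0.2000]
t=2: π = [0.1719, 0.3313, 0.2719, 0.2250]
t=3: π = [0.1746, 0.3320, 0.2707, 0.2227]
t=4: π = [0.1747, 0.3313, 0.2702, 0.2238]
t=5: π = [0.1748, 0.3313, 0.2703, 0.2235]

π = [0.1748, 0.3313, 0.2703, 0.2235]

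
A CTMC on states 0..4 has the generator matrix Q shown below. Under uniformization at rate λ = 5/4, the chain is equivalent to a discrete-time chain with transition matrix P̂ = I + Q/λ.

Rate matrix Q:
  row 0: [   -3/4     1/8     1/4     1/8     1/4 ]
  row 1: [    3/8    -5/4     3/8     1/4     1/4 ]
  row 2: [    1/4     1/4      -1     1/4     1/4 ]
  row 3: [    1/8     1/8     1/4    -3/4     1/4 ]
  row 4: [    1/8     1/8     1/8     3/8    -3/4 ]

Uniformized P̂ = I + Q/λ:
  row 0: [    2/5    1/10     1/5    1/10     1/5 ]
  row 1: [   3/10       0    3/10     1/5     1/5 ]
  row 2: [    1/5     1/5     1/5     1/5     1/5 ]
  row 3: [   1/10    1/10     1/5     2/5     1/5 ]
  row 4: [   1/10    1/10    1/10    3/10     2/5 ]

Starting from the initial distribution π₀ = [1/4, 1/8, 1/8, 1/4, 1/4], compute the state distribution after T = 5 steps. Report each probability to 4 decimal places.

π = [0.2003, 0.1078, 0.1858, 0.2562, 0.2500]

t=0: π = [0.2500, 0.1250, 0.1250, 0.2500, 0.2500]
t=1: π = [0.2125, 0.1000, 0.1875, 0.2500, 0.2500]
t=2: π = [0.2025, 0.1088, 0.1850, 0.2538, 0.2500]
t=3: π = [0.2010, 0.1076, 0.1859, 0.2555, 0.2500]
t=4: π = [0.2004, 0.1078, 0.1858, 0.2560, 0.2500]
t=5: π = [0.2003, 0.1078, 0.1858, 0.2562, 0.2500]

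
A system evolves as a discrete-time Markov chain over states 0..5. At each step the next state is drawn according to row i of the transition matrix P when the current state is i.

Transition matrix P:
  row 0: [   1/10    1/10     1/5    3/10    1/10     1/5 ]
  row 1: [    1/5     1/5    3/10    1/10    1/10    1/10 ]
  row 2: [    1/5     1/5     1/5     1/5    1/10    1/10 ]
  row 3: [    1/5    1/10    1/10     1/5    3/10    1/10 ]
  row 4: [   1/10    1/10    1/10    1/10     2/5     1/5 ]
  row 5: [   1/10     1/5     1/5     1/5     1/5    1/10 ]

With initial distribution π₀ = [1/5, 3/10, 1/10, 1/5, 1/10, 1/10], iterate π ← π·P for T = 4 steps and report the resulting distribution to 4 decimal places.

π = [0.1503, 0.1458, 0.1755, 0.1794, 0.2129, 0.1362]

t=0: π = [0.2000, 0.3000, 0.1000, 0.2000, 0.1000, 0.1000]
t=1: π = [0.1600, 0.1500, 0.2000, 0.1800, 0.1800, 0.1300]
t=2: π = [0.1530, 0.1480, 0.1790, 0.1830, 0.2030, 0.1340]
t=3: π = [0.1510, 0.1461, 0.1762, 0.1802, 0.2109, 0.1356]
t=4: π = [0.1503, 0.1458, 0.1755, 0.1794, 0.2129, 0.1362]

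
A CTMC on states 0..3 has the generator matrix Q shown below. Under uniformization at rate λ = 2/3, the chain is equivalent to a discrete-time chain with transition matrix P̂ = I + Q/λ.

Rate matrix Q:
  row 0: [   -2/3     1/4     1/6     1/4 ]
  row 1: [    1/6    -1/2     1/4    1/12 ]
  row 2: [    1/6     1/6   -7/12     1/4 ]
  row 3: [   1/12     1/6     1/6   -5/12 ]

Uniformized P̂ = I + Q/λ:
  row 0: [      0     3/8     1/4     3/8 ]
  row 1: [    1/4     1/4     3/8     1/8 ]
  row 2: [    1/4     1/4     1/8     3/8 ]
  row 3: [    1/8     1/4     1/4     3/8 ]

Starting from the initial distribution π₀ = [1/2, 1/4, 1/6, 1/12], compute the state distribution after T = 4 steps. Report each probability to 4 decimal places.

t=0: π = [0.5000, 0.2500, 0.1667, 0.0833]
t=1: π = [0.1146, 0.3125, 0.2604, 0.3125]
t=2: π = [0.1823, 0.2643, 0.2565, 0.2969]
t=3: π = [0.1673, 0.2728, 0.2510, 0.3089]
t=4: π = [0.1696, 0.2709, 0.2527, 0.3068]

π = [0.1696, 0.2709, 0.2527, 0.3068]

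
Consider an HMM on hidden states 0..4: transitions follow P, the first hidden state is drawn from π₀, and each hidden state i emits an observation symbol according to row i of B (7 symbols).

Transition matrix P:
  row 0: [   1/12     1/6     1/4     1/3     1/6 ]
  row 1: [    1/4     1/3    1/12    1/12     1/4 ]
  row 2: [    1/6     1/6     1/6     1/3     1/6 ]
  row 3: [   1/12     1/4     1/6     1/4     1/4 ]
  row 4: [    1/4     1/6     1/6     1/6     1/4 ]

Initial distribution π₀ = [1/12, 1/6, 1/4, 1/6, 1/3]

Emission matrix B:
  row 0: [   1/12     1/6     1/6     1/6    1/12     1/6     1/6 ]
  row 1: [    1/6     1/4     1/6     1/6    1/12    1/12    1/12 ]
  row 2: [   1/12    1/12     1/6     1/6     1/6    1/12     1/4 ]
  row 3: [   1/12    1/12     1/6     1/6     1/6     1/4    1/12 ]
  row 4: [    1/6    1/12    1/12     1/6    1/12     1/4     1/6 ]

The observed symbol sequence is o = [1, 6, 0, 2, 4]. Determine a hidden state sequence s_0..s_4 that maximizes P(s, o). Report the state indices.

path = [1, 4, 4, 0, 3]

t=0: δ = [1.389e-02, 4.167e-02, 2.083e-02, 1.389e-02, 2.778e-02]  (obs o_0=1)
t=1: δ = [1.736e-03, 1.157e-03, 1.157e-03, 5.787e-04, 1.736e-03]  ψ = [1, 1, 4, 2, 1]  (obs o_1=6)
t=2: δ = [3.617e-05, 6.430e-05, 3.617e-05, 4.823e-05, 7.234e-05]  ψ = [4, 1, 0, 0, 4]  (obs o_2=0)
t=3: δ = [3.014e-06, 3.572e-06, 2.009e-06, 2.009e-06, 1.507e-06]  ψ = [4, 1, 4, 0, 4]  (obs o_3=2)
t=4: δ = [7.442e-08, 9.923e-08, 1.256e-07, 1.674e-07, 7.442e-08]  ψ = [1, 1, 0, 0, 1]  (obs o_4=4)
backtrack: best end state = 3; path = [1, 4, 4, 0, 3]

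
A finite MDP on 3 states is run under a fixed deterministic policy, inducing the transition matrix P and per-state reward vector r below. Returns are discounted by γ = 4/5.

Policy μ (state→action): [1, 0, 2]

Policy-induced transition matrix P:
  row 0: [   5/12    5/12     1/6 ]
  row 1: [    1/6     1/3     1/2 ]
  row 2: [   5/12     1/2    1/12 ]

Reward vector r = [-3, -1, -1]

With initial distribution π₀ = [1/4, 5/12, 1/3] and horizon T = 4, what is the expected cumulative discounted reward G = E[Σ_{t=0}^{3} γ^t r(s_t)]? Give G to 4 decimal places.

t=0: π = [0.2500, 0.4167, 0.3333], E[r] = -1.5000, γ^t·E[r] = -1.500000, running G = -1.500000
t=1: π = [0.3125, 0.4097, 0.2778], E[r] = -1.6250, γ^t·E[r] = -1.300000, running G = -2.800000
t=2: π = [0.3142, 0.4057, 0.2801], E[r] = -1.6285, γ^t·E[r] = -1.042222, running G = -3.842222
t=3: π = [0.3152, 0.4062, 0.2785], E[r] = -1.6305, γ^t·E[r] = -0.834815, running G = -4.677037

G = -4.6770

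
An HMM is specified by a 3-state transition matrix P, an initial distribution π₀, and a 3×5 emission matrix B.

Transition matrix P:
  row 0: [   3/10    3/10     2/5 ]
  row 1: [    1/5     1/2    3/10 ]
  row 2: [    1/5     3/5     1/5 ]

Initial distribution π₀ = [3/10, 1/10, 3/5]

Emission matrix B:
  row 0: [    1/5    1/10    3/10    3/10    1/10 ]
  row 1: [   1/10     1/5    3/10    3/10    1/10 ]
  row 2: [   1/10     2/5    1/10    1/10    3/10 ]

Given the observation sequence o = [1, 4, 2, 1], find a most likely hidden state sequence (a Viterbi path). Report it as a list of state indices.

path = [2, 2, 1, 2]

t=0: δ = [3.000e-02, 2.000e-02, 2.400e-01]  (obs o_0=1)
t=1: δ = [4.800e-03, 1.440e-02, 1.440e-02]  ψ = [2, 2, 2]  (obs o_1=4)
t=2: δ = [8.640e-04, 2.592e-03, 4.320e-04]  ψ = [1, 2, 1]  (obs o_2=2)
t=3: δ = [5.184e-05, 2.592e-04, 3.110e-04]  ψ = [1, 1, 1]  (obs o_3=1)
backtrack: best end state = 2; path = [2, 2, 1, 2]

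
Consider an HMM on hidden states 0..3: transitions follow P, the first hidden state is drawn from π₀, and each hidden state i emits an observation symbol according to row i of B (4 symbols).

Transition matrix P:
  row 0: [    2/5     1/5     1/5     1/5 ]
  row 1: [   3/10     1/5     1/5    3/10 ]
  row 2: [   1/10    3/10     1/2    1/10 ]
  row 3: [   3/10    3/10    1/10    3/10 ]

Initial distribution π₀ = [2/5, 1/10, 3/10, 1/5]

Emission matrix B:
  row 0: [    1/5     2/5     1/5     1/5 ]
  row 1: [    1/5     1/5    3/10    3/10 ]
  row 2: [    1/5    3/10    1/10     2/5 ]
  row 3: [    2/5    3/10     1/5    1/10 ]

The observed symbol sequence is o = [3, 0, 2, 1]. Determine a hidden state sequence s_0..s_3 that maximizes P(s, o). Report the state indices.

path = [2, 2, 1, 0]

t=0: δ = [8.000e-02, 3.000e-02, 1.200e-01, 2.000e-02]  (obs o_0=3)
t=1: δ = [6.400e-03, 7.200e-03, 1.200e-02, 6.400e-03]  ψ = [0, 2, 2, 0]  (obs o_1=0)
t=2: δ = [5.120e-04, 1.080e-03, 6.000e-04, 4.320e-04]  ψ = [0, 2, 2, 1]  (obs o_2=2)
t=3: δ = [1.296e-04, 4.320e-05, 9.000e-05, 9.720e-05]  ψ = [1, 1, 2, 1]  (obs o_3=1)
backtrack: best end state = 0; path = [2, 2, 1, 0]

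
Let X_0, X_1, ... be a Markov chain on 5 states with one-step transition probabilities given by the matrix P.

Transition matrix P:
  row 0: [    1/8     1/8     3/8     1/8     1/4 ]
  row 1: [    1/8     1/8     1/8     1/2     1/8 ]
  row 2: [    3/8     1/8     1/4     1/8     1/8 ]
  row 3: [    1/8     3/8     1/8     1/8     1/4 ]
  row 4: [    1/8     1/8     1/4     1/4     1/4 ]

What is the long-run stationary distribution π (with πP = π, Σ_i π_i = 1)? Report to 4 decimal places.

π = [0.1808, 0.1793, 0.2230, 0.2172, 0.1997]

Balance equations π_j = Σ_i π_i·P[i][j]:
  π_0 = 1/8·π_0 + 1/8·π_1 + 3/8·π_2 + 1/8·π_3 + 1/8·π_4
  π_1 = 1/8·π_0 + 1/8·π_1 + 1/8·π_2 + 3/8·π_3 + 1/8·π_4
  π_2 = 3/8·π_0 + 1/8·π_1 + 1/4·π_2 + 1/8·π_3 + 1/4·π_4
  π_3 = 1/8·π_0 + 1/2·π_1 + 1/8·π_2 + 1/8·π_3 + 1/4·π_4
  normalize: π_0 + π_1 + π_2 + π_3 + π_4 = 1
Solving the linear system gives exactly π = [62/343, 123/686, 153/686, 149/686, 137/686].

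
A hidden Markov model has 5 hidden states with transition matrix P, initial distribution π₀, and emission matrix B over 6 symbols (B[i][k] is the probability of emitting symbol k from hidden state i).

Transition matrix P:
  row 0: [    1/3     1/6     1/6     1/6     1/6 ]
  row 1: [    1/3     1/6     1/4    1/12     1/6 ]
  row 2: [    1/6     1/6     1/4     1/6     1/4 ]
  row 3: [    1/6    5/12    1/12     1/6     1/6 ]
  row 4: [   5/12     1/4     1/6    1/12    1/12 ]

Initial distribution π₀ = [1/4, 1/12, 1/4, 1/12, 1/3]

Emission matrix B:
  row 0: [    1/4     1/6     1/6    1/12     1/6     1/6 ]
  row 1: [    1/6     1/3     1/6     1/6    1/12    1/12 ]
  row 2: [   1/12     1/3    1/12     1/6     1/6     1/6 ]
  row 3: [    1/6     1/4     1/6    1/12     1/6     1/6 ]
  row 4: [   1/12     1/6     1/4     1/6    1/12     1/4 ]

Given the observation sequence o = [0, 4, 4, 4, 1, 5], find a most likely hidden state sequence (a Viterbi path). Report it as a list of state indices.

path = [0, 0, 0, 3, 1, 0]

t=0: δ = [6.250e-02, 1.389e-02, 2.083e-02, 1.389e-02, 2.778e-02]  (obs o_0=0)
t=1: δ = [3.472e-03, 8.681e-04, 1.736e-03, 1.736e-03, 8.681e-04]  ψ = [0, 0, 0, 0, 0]  (obs o_1=4)
t=2: δ = [1.929e-04, 6.028e-05, 9.645e-05, 9.645e-05, 4.823e-05]  ψ = [0, 3, 0, 0, 0]  (obs o_2=4)
t=3: δ = [1.072e-05, 3.349e-06, 5.358e-06, 5.358e-06, 2.679e-06]  ψ = [0, 3, 0, 0, 0]  (obs o_3=4)
t=4: δ = [5.954e-07, 7.442e-07, 5.954e-07, 4.465e-07, 2.977e-07]  ψ = [0, 3, 0, 0, 0]  (obs o_4=1)
t=5: δ = [4.135e-08, 1.550e-08, 3.101e-08, 1.654e-08, 3.721e-08]  ψ = [1, 3, 1, 0, 2]  (obs o_5=5)
backtrack: best end state = 0; path = [0, 0, 0, 3, 1, 0]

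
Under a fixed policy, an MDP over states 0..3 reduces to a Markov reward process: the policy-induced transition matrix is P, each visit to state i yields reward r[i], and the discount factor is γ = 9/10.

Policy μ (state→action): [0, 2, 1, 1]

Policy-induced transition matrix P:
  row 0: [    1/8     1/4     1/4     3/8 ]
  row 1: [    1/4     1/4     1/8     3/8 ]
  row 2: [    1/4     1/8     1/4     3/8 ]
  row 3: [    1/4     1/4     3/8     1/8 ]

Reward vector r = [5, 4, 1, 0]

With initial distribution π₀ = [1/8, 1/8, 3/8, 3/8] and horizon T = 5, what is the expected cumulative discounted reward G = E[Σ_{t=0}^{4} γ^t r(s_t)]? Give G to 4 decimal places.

t=0: π = [0.1250, 0.1250, 0.3750, 0.3750], E[r] = 1.5000, γ^t·E[r] = 1.500000, running G = 1.500000
t=1: π = [0.2344, 0.2031, 0.2813, 0.2813], E[r] = 2.2656, γ^t·E[r] = 2.039063, running G = 3.539063
t=2: π = [0.2207, 0.2148, 0.2598, 0.3047], E[r] = 2.2227, γ^t·E[r] = 1.800352, running G = 5.339414
t=3: π = [0.2224, 0.2175, 0.2612, 0.2988], E[r] = 2.2434, γ^t·E[r] = 1.635445, running G = 6.974859
t=4: π = [0.2222, 0.2173, 0.2602, 0.3003], E[r] = 2.2405, γ^t·E[r] = 1.470018, running G = 8.444877

G = 8.4449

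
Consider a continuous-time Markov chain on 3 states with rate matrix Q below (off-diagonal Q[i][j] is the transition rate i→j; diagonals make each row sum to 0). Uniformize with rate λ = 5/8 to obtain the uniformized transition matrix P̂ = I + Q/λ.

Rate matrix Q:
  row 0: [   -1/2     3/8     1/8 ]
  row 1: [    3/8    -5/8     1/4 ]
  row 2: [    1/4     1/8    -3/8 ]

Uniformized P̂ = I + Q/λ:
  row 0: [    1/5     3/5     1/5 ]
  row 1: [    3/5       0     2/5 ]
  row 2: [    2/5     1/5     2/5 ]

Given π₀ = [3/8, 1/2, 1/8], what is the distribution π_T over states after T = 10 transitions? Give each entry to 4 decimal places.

t=0: π = [0.3750, 0.5000, 0.1250]
t=1: π = [0.4250, 0.2500, 0.3250]
t=2: π = [0.3650, 0.3200, 0.3150]
t=3: π = [0.3910, 0.2820, 0.3270]
t=4: π = [0.3782, 0.3000, 0.3218]
t=5: π = [0.3844, 0.2913, 0.3244]
t=6: π = [0.3814, 0.2955, 0.3231]
t=7: π = [0.3828, 0.2935, 0.3237]
t=8: π = [0.3821, 0.2944, 0.3234]
t=9: π = [0.3825, 0.2940, 0.3236]
t=10: π = [0.3823, 0.2942, 0.3235]

π = [0.3823, 0.2942, 0.3235]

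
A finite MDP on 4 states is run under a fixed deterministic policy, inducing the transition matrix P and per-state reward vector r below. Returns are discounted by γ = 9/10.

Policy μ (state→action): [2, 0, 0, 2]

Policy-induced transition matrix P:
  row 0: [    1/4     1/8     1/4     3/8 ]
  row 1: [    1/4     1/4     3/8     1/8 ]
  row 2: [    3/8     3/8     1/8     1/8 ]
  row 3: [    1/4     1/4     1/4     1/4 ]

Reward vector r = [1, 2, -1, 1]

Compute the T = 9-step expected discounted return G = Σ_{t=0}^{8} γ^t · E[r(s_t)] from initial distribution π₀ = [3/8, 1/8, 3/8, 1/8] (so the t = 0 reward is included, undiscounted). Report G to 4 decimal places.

G = 4.2530

t=0: π = [0.3750, 0.1250, 0.3750, 0.1250], E[r] = 0.3750, γ^t·E[r] = 0.375000, running G = 0.375000
t=1: π = [0.2969, 0.2500, 0.2188, 0.2344], E[r] = 0.8125, γ^t·E[r] = 0.731250, running G = 1.106250
t=2: π = [0.2773, 0.2402, 0.2539, 0.2285], E[r] = 0.7324, γ^t·E[r] = 0.593262, running G = 1.699512
t=3: π = [0.2817, 0.2471, 0.2483, 0.2229], E[r] = 0.7505, γ^t·E[r] = 0.547106, running G = 2.246618
t=4: π = [0.2810, 0.2458, 0.2498, 0.2233], E[r] = 0.7461, γ^t·E[r] = 0.489532, running G = 2.736150
t=5: π = [0.2812, 0.2461, 0.2495, 0.2232], E[r] = 0.7471, γ^t·E[r] = 0.441160, running G = 3.177310
t=6: π = [0.2812, 0.2460, 0.2496, 0.2232], E[r] = 0.7469, γ^t·E[r] = 0.396924, running G = 3.574234
t=7: π = [0.2812, 0.2460, 0.2496, 0.2232], E[r] = 0.7469, γ^t·E[r] = 0.357256, running G = 3.931490
t=8: π = [0.2812, 0.2460, 0.2496, 0.2232], E[r] = 0.7469, γ^t·E[r] = 0.321526, running G = 4.253015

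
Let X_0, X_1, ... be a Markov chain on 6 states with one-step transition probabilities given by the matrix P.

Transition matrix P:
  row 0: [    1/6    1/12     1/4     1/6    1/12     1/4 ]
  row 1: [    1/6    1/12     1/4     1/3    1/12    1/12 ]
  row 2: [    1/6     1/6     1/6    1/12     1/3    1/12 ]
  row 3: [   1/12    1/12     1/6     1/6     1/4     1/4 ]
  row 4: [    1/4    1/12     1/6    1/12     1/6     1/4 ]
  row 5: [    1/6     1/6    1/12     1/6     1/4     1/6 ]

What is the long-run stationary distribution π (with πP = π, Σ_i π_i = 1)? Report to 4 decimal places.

Balance equations π_j = Σ_i π_i·P[i][j]:
  π_0 = 1/6·π_0 + 1/6·π_1 + 1/6·π_2 + 1/12·π_3 + 1/4·π_4 + 1/6·π_5
  π_1 = 1/12·π_0 + 1/12·π_1 + 1/6·π_2 + 1/12·π_3 + 1/12·π_4 + 1/6·π_5
  π_2 = 1/4·π_0 + 1/4·π_1 + 1/6·π_2 + 1/6·π_3 + 1/6·π_4 + 1/12·π_5
  π_3 = 1/6·π_0 + 1/3·π_1 + 1/12·π_2 + 1/6·π_3 + 1/12·π_4 + 1/6·π_5
  π_4 = 1/12·π_0 + 1/12·π_1 + 1/3·π_2 + 1/4·π_3 + 1/6·π_4 + 1/4·π_5
  normalize: π_0 + π_1 + π_2 + π_3 + π_4 + π_5 = 1
Solving the linear system gives exactly π = [46235/271142, 30757/271142, 23697/135571, 20918/135571, 27186/135571, 25274/135571].

π = [0.1705, 0.1134, 0.1748, 0.1543, 0.2005, 0.1864]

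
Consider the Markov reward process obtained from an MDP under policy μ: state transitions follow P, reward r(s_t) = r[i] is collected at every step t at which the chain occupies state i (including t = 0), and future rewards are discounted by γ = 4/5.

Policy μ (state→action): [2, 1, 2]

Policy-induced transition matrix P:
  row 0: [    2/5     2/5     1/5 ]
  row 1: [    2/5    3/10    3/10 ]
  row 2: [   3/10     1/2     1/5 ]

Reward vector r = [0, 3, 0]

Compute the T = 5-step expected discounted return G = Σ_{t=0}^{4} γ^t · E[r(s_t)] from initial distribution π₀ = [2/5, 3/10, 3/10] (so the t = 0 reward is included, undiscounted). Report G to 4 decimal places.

G = 3.6612

t=0: π = [0.4000, 0.3000, 0.3000], E[r] = 0.9000, γ^t·E[r] = 0.900000, running G = 0.900000
t=1: π = [0.3700, 0.4000, 0.2300], E[r] = 1.2000, γ^t·E[r] = 0.960000, running G = 1.860000
t=2: π = [0.3770, 0.3830, 0.2400], E[r] = 1.1490, γ^t·E[r] = 0.735360, running G = 2.595360
t=3: π = [0.3760, 0.3857, 0.2383], E[r] = 1.1571, γ^t·E[r] = 0.592435, running G = 3.187795
t=4: π = [0.3762, 0.3853, 0.2386], E[r] = 1.1558, γ^t·E[r] = 0.473407, running G = 3.661203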